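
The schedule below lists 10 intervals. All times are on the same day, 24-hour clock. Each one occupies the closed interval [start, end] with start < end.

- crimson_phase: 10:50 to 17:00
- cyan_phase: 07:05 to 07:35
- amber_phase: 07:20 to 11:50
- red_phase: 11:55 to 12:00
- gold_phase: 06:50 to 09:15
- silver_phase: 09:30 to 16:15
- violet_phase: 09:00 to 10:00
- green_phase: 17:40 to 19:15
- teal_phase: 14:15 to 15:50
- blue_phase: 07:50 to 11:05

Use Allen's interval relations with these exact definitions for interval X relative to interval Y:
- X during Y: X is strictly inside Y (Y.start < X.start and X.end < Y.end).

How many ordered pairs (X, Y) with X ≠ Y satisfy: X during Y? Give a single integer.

Checking all 90 ordered pairs for relation 'during'; matching pairs in alphabetical order:
(blue_phase, amber_phase): blue_phase during amber_phase ✓
(cyan_phase, gold_phase): cyan_phase during gold_phase ✓
(red_phase, crimson_phase): red_phase during crimson_phase ✓
(red_phase, silver_phase): red_phase during silver_phase ✓
(teal_phase, crimson_phase): teal_phase during crimson_phase ✓
(teal_phase, silver_phase): teal_phase during silver_phase ✓
(violet_phase, amber_phase): violet_phase during amber_phase ✓
(violet_phase, blue_phase): violet_phase during blue_phase ✓
Count: 8.

8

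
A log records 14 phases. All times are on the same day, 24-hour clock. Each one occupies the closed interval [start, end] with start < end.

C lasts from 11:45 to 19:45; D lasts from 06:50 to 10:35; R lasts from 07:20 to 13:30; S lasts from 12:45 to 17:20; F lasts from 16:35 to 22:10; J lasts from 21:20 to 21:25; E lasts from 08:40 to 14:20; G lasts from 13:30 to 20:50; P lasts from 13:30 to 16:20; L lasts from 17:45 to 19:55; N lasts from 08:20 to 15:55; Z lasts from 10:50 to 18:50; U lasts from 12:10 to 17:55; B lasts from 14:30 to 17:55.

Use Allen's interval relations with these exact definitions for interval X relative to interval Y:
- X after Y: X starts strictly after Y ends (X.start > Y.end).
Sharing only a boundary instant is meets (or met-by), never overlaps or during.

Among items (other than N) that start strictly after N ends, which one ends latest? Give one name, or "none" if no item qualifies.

F

Target N = [08:20, 15:55].
B [14:30, 17:55] → overlapped-by → excluded.
C [11:45, 19:45] → overlapped-by → excluded.
D [06:50, 10:35] → overlaps → excluded.
E [08:40, 14:20] → during → excluded.
F [16:35, 22:10] → after → candidate.
G [13:30, 20:50] → overlapped-by → excluded.
J [21:20, 21:25] → after → candidate.
L [17:45, 19:55] → after → candidate.
P [13:30, 16:20] → overlapped-by → excluded.
R [07:20, 13:30] → overlaps → excluded.
S [12:45, 17:20] → overlapped-by → excluded.
U [12:10, 17:55] → overlapped-by → excluded.
Z [10:50, 18:50] → overlapped-by → excluded.
Among candidates, latest end is 22:10 → F.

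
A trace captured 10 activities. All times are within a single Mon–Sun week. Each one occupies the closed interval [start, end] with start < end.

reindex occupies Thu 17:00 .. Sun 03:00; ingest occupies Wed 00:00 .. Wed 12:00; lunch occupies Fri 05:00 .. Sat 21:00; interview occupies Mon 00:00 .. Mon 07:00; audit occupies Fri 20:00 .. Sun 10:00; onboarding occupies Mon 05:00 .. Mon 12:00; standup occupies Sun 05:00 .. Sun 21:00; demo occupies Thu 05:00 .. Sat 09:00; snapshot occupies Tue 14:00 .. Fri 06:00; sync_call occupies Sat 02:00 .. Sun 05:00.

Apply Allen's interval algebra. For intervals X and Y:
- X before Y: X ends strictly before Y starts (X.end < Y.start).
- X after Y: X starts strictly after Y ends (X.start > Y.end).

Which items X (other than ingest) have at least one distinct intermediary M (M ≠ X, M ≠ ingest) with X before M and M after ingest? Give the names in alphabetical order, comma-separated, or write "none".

demo, interview, lunch, onboarding, reindex, snapshot

Target ingest = [Wed 00:00, Wed 12:00].
Intermediaries M with M after ingest: audit, demo, lunch, reindex, standup, sync_call.
Via audit — items with X before audit: interview, onboarding, snapshot.
Via demo — items with X before demo: interview, onboarding.
Via lunch — items with X before lunch: interview, onboarding.
Via reindex — items with X before reindex: interview, onboarding.
Via standup — items with X before standup: demo, interview, lunch, onboarding, reindex, snapshot.
Via sync_call — items with X before sync_call: interview, onboarding, snapshot.
Union: demo, interview, lunch, onboarding, reindex, snapshot.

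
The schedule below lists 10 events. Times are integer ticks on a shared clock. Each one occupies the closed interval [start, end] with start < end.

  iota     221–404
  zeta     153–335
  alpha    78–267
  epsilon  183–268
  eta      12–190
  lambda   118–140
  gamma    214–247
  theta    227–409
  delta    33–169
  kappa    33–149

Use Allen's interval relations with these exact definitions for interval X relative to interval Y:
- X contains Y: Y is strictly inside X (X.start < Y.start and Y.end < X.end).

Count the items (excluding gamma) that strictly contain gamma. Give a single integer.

3

Target gamma = [214, 247].
alpha [78, 267] → contains → counts.
delta [33, 169] → before → no.
epsilon [183, 268] → contains → counts.
eta [12, 190] → before → no.
iota [221, 404] → overlapped-by → no.
kappa [33, 149] → before → no.
lambda [118, 140] → before → no.
theta [227, 409] → overlapped-by → no.
zeta [153, 335] → contains → counts.
Total: 3.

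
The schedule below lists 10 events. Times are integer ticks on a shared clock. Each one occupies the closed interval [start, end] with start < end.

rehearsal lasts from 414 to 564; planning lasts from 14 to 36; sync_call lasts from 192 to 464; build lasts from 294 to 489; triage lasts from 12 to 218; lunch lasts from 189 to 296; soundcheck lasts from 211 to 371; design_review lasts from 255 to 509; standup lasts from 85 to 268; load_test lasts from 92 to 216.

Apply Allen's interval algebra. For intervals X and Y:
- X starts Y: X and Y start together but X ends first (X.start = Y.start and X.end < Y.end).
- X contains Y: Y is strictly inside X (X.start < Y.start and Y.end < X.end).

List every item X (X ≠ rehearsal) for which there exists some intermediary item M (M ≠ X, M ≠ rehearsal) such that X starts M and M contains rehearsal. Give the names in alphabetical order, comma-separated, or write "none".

none

Target rehearsal = [414, 564].
Intermediaries M with M contains rehearsal: none.
Union: none.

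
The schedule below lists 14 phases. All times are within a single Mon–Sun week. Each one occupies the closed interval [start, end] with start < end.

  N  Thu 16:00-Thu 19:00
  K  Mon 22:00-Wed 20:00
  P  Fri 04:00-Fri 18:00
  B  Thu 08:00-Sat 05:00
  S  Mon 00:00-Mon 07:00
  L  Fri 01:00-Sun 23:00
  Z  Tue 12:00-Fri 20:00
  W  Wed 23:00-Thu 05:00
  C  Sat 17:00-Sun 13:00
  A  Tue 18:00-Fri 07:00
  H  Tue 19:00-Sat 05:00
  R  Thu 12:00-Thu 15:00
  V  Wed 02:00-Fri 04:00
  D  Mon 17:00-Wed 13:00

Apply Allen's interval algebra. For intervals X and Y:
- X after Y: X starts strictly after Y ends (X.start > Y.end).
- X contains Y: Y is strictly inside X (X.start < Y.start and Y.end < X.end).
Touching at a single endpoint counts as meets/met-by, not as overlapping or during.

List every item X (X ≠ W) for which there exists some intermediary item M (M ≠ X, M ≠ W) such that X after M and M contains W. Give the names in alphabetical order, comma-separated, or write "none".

Target W = [Wed 23:00, Thu 05:00].
Intermediaries M with M contains W: A, H, V, Z.
Via A — items with X after A: C.
Via H — items with X after H: C.
Via V — items with X after V: C.
Via Z — items with X after Z: C.
Union: C.

C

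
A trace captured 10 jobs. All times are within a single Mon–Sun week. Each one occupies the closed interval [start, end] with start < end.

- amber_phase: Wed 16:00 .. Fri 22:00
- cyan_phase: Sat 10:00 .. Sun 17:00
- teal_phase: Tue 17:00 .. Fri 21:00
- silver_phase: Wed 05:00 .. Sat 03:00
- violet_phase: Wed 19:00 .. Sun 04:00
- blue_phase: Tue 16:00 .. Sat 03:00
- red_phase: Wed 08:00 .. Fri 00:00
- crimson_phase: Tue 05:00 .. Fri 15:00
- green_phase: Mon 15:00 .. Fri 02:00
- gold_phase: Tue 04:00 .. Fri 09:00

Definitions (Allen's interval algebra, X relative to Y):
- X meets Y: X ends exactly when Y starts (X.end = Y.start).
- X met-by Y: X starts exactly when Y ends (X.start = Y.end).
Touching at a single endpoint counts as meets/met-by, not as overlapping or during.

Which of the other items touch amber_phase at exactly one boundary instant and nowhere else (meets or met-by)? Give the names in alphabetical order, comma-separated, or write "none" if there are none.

none

Target amber_phase = [Wed 16:00, Fri 22:00].
blue_phase [Tue 16:00, Sat 03:00] → contains → no.
crimson_phase [Tue 05:00, Fri 15:00] → overlaps → no.
cyan_phase [Sat 10:00, Sun 17:00] → after → no.
gold_phase [Tue 04:00, Fri 09:00] → overlaps → no.
green_phase [Mon 15:00, Fri 02:00] → overlaps → no.
red_phase [Wed 08:00, Fri 00:00] → overlaps → no.
silver_phase [Wed 05:00, Sat 03:00] → contains → no.
teal_phase [Tue 17:00, Fri 21:00] → overlaps → no.
violet_phase [Wed 19:00, Sun 04:00] → overlapped-by → no.
Result: none.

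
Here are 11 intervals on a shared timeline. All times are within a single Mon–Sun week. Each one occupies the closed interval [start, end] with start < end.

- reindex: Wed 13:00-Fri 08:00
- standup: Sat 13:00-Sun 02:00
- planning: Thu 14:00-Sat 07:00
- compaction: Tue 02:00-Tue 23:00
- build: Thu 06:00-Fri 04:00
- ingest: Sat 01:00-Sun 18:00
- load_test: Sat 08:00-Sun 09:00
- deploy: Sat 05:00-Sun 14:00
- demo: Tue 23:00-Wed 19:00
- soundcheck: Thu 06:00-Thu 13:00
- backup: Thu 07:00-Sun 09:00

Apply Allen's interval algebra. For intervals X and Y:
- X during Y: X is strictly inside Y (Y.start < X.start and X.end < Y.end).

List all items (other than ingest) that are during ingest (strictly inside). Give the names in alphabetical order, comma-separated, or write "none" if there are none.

deploy, load_test, standup

Target ingest = [Sat 01:00, Sun 18:00].
backup [Thu 07:00, Sun 09:00] → overlaps → no.
build [Thu 06:00, Fri 04:00] → before → no.
compaction [Tue 02:00, Tue 23:00] → before → no.
demo [Tue 23:00, Wed 19:00] → before → no.
deploy [Sat 05:00, Sun 14:00] → during → yes.
load_test [Sat 08:00, Sun 09:00] → during → yes.
planning [Thu 14:00, Sat 07:00] → overlaps → no.
reindex [Wed 13:00, Fri 08:00] → before → no.
soundcheck [Thu 06:00, Thu 13:00] → before → no.
standup [Sat 13:00, Sun 02:00] → during → yes.
Result: deploy, load_test, standup.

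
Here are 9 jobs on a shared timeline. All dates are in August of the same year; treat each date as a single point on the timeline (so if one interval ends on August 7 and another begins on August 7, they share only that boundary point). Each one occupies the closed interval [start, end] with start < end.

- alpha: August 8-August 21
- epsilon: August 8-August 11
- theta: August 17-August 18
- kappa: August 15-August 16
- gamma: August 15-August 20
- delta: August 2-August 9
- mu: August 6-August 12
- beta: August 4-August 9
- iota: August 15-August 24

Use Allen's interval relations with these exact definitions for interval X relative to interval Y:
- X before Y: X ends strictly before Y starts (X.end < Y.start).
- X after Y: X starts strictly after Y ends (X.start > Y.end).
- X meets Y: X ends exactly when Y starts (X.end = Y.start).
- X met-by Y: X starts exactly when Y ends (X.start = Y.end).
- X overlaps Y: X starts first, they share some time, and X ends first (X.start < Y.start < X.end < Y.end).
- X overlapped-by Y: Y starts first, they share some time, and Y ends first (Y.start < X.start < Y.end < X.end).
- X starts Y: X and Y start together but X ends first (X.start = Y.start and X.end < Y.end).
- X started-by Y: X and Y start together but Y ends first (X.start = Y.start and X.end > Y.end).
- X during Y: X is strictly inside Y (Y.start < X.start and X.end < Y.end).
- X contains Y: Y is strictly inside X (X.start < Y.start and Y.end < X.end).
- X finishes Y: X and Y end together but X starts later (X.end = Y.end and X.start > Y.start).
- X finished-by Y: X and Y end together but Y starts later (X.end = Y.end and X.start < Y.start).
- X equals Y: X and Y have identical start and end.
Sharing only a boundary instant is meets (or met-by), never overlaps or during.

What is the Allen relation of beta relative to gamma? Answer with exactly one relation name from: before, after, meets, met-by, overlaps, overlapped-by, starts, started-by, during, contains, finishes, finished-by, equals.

before

beta = [August 4, August 9]; gamma = [August 15, August 20].
Compare endpoints: beta.start < gamma.start, beta.start < gamma.end, beta.end < gamma.start, beta.end < gamma.end.
That pattern is 'before'.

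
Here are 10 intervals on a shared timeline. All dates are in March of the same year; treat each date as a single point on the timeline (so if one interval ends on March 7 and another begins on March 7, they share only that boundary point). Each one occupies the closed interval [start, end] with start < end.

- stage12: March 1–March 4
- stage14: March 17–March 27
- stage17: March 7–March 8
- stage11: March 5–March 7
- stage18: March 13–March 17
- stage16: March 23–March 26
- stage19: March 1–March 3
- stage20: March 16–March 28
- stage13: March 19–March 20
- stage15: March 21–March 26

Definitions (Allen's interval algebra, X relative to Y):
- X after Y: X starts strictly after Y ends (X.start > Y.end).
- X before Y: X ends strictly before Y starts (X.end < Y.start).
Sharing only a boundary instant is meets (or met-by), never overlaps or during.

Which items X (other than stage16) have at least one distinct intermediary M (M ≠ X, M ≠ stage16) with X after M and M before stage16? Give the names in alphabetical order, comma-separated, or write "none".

Target stage16 = [March 23, March 26].
Intermediaries M with M before stage16: stage11, stage12, stage13, stage17, stage18, stage19.
Via stage11 — items with X after stage11: stage13, stage14, stage15, stage18, stage20.
Via stage12 — items with X after stage12: stage11, stage13, stage14, stage15, stage17, stage18, stage20.
Via stage13 — items with X after stage13: stage15.
Via stage17 — items with X after stage17: stage13, stage14, stage15, stage18, stage20.
Via stage18 — items with X after stage18: stage13, stage15.
Via stage19 — items with X after stage19: stage11, stage13, stage14, stage15, stage17, stage18, stage20.
Union: stage11, stage13, stage14, stage15, stage17, stage18, stage20.

stage11, stage13, stage14, stage15, stage17, stage18, stage20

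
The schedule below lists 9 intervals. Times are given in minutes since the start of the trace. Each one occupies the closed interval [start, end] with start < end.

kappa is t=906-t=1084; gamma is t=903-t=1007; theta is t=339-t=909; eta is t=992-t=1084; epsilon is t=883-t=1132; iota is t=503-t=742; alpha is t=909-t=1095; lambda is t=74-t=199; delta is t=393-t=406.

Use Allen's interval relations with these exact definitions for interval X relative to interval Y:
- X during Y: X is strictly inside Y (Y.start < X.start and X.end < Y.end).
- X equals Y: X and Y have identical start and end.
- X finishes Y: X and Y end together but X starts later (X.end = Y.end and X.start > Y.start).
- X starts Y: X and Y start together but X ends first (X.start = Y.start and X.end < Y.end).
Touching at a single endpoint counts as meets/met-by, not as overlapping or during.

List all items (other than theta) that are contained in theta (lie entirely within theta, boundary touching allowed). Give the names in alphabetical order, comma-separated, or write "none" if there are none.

Target theta = [t=339, t=909].
alpha [t=909, t=1095] → met-by → no.
delta [t=393, t=406] → during → yes.
epsilon [t=883, t=1132] → overlapped-by → no.
eta [t=992, t=1084] → after → no.
gamma [t=903, t=1007] → overlapped-by → no.
iota [t=503, t=742] → during → yes.
kappa [t=906, t=1084] → overlapped-by → no.
lambda [t=74, t=199] → before → no.
Result: delta, iota.

delta, iota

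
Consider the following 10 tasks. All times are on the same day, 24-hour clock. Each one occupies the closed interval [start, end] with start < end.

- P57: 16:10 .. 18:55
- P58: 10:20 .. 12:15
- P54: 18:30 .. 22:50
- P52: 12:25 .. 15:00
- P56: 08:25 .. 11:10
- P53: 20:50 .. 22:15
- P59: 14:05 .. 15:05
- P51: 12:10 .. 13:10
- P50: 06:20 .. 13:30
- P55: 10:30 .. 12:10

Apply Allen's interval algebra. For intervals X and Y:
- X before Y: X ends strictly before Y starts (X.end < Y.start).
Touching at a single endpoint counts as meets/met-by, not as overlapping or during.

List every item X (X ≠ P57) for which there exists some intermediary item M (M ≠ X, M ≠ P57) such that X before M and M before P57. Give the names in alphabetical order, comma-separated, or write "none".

P50, P51, P55, P56, P58

Target P57 = [16:10, 18:55].
Intermediaries M with M before P57: P50, P51, P52, P55, P56, P58, P59.
Via P50 — items with X before P50: none.
Via P51 — items with X before P51: P56.
Via P52 — items with X before P52: P55, P56, P58.
Via P55 — items with X before P55: none.
Via P56 — items with X before P56: none.
Via P58 — items with X before P58: none.
Via P59 — items with X before P59: P50, P51, P55, P56, P58.
Union: P50, P51, P55, P56, P58.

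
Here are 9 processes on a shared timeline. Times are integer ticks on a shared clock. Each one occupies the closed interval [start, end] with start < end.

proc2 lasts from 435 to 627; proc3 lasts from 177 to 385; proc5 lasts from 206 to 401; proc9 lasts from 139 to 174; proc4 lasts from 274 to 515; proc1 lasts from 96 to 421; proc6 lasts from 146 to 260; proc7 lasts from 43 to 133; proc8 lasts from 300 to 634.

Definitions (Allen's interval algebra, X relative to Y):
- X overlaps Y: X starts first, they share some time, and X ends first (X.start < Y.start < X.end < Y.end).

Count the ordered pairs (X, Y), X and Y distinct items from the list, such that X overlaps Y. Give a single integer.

Checking all 72 ordered pairs for relation 'overlaps'; matching pairs in alphabetical order:
(proc1, proc4): proc1 overlaps proc4 ✓
(proc1, proc8): proc1 overlaps proc8 ✓
(proc3, proc4): proc3 overlaps proc4 ✓
(proc3, proc5): proc3 overlaps proc5 ✓
(proc3, proc8): proc3 overlaps proc8 ✓
(proc4, proc2): proc4 overlaps proc2 ✓
(proc4, proc8): proc4 overlaps proc8 ✓
(proc5, proc4): proc5 overlaps proc4 ✓
(proc5, proc8): proc5 overlaps proc8 ✓
(proc6, proc3): proc6 overlaps proc3 ✓
(proc6, proc5): proc6 overlaps proc5 ✓
(proc7, proc1): proc7 overlaps proc1 ✓
(proc9, proc6): proc9 overlaps proc6 ✓
Count: 13.

13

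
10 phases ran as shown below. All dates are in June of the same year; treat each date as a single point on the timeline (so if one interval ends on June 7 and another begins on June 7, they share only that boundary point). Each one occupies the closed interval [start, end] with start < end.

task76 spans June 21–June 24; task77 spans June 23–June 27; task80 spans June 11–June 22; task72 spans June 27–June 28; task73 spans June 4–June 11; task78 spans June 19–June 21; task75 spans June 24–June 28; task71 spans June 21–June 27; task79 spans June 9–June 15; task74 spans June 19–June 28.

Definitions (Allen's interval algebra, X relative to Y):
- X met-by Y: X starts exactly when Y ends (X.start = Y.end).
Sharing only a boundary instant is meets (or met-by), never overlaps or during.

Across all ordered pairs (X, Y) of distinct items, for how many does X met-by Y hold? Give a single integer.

6

Checking all 90 ordered pairs for relation 'met-by'; matching pairs in alphabetical order:
(task71, task78): task71 met-by task78 ✓
(task72, task71): task72 met-by task71 ✓
(task72, task77): task72 met-by task77 ✓
(task75, task76): task75 met-by task76 ✓
(task76, task78): task76 met-by task78 ✓
(task80, task73): task80 met-by task73 ✓
Count: 6.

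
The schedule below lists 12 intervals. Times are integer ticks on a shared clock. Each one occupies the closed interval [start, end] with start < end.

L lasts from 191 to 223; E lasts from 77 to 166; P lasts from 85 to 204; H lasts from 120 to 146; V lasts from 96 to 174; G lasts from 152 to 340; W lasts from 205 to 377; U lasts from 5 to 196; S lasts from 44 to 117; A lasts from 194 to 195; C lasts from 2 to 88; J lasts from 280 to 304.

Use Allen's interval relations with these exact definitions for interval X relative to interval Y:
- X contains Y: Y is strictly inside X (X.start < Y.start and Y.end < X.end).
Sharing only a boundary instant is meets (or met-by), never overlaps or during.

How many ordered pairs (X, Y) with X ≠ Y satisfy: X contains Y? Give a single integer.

15

Checking all 132 ordered pairs for relation 'contains'; matching pairs in alphabetical order:
(E, H): E contains H ✓
(G, A): G contains A ✓
(G, J): G contains J ✓
(G, L): G contains L ✓
(L, A): L contains A ✓
(P, A): P contains A ✓
(P, H): P contains H ✓
(P, V): P contains V ✓
(U, A): U contains A ✓
(U, E): U contains E ✓
(U, H): U contains H ✓
(U, S): U contains S ✓
(U, V): U contains V ✓
(V, H): V contains H ✓
(W, J): W contains J ✓
Count: 15.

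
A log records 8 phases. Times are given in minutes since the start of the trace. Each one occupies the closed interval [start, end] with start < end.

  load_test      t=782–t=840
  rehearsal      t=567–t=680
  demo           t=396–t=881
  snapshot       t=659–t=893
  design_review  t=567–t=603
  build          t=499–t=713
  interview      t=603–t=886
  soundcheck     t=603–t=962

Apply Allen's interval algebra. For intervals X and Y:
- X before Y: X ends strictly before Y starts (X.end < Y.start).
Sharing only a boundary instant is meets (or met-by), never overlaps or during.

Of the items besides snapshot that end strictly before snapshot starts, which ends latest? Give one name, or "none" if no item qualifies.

Target snapshot = [t=659, t=893].
build [t=499, t=713] → overlaps → excluded.
demo [t=396, t=881] → overlaps → excluded.
design_review [t=567, t=603] → before → candidate.
interview [t=603, t=886] → overlaps → excluded.
load_test [t=782, t=840] → during → excluded.
rehearsal [t=567, t=680] → overlaps → excluded.
soundcheck [t=603, t=962] → contains → excluded.
Among candidates, latest end is t=603 → design_review.

design_review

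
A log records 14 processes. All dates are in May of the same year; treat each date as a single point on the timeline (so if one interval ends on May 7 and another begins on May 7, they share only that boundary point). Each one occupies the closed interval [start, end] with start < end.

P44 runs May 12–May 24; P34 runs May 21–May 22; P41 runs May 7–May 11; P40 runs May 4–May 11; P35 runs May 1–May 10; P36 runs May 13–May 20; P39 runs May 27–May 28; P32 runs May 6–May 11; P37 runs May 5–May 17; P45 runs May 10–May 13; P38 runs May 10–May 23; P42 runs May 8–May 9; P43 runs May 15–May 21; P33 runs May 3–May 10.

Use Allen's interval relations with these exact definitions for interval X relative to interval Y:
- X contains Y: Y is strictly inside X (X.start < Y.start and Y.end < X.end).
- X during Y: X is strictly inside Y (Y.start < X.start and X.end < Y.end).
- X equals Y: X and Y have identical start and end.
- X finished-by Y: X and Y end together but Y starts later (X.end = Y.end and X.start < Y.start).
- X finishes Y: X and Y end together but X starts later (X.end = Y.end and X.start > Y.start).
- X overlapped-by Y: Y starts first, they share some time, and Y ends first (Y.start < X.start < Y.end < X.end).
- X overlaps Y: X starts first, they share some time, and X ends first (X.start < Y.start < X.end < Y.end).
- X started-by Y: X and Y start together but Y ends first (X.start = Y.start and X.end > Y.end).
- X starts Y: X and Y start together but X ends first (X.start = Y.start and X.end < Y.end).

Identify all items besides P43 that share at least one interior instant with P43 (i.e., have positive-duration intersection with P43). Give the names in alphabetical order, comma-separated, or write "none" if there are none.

Target P43 = [May 15, May 21].
P32 [May 6, May 11] → before → no.
P33 [May 3, May 10] → before → no.
P34 [May 21, May 22] → met-by → no.
P35 [May 1, May 10] → before → no.
P36 [May 13, May 20] → overlaps → yes.
P37 [May 5, May 17] → overlaps → yes.
P38 [May 10, May 23] → contains → yes.
P39 [May 27, May 28] → after → no.
P40 [May 4, May 11] → before → no.
P41 [May 7, May 11] → before → no.
P42 [May 8, May 9] → before → no.
P44 [May 12, May 24] → contains → yes.
P45 [May 10, May 13] → before → no.
Result: P36, P37, P38, P44.

P36, P37, P38, P44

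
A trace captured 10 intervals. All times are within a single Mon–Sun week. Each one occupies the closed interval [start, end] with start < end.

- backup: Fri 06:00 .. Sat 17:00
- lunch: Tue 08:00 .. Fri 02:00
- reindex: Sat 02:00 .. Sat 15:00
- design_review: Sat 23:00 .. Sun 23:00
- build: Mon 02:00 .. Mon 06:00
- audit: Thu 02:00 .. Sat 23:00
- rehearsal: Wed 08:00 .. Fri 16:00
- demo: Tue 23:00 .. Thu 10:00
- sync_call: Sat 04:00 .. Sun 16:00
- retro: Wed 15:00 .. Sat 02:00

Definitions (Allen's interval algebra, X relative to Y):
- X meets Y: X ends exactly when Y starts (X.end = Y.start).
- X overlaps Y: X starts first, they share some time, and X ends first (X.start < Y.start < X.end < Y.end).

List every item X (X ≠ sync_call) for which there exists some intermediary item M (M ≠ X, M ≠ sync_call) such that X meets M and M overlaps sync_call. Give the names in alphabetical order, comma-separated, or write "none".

retro

Target sync_call = [Sat 04:00, Sun 16:00].
Intermediaries M with M overlaps sync_call: audit, backup, reindex.
Via audit — items with X meets audit: none.
Via backup — items with X meets backup: none.
Via reindex — items with X meets reindex: retro.
Union: retro.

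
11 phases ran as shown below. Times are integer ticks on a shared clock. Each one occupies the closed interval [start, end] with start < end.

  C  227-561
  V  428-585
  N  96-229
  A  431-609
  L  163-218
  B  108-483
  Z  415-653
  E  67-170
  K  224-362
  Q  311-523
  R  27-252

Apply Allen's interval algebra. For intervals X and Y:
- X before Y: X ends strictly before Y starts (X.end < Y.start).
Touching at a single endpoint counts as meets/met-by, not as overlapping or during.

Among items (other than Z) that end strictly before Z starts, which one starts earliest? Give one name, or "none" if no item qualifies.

Target Z = [415, 653].
A [431, 609] → during → excluded.
B [108, 483] → overlaps → excluded.
C [227, 561] → overlaps → excluded.
E [67, 170] → before → candidate.
K [224, 362] → before → candidate.
L [163, 218] → before → candidate.
N [96, 229] → before → candidate.
Q [311, 523] → overlaps → excluded.
R [27, 252] → before → candidate.
V [428, 585] → during → excluded.
Among candidates, earliest start is 27 → R.

R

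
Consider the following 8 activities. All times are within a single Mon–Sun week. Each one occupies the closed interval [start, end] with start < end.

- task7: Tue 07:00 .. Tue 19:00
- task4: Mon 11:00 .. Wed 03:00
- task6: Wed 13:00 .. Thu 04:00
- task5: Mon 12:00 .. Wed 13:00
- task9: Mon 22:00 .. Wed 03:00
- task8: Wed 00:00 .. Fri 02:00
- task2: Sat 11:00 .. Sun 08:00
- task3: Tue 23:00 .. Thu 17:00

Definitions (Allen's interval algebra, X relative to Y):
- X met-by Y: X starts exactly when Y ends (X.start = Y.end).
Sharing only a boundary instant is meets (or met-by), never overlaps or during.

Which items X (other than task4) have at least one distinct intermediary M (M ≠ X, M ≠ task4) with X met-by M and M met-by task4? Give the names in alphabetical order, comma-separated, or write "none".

none

Target task4 = [Mon 11:00, Wed 03:00].
Intermediaries M with M met-by task4: none.
Union: none.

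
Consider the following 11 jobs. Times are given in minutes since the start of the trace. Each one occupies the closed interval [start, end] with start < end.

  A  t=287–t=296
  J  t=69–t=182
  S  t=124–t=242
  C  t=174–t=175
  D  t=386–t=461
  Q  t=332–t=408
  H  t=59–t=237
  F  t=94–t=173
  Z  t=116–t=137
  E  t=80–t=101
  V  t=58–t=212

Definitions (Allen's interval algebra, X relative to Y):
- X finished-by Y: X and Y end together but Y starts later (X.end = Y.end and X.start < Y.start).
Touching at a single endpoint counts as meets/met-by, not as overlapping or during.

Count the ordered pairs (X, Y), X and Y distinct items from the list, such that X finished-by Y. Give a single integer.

0

Checking all 110 ordered pairs for relation 'finished-by'; matching pairs in alphabetical order:
No pair satisfies it.
Count: 0.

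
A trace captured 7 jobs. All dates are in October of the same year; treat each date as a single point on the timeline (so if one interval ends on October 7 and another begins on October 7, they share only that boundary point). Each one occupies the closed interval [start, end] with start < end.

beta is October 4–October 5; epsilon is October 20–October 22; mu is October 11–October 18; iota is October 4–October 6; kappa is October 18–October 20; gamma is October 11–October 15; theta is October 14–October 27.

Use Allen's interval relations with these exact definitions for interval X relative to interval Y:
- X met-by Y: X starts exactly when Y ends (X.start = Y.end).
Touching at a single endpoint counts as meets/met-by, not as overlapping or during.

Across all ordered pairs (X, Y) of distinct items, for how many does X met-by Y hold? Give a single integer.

2

Checking all 42 ordered pairs for relation 'met-by'; matching pairs in alphabetical order:
(epsilon, kappa): epsilon met-by kappa ✓
(kappa, mu): kappa met-by mu ✓
Count: 2.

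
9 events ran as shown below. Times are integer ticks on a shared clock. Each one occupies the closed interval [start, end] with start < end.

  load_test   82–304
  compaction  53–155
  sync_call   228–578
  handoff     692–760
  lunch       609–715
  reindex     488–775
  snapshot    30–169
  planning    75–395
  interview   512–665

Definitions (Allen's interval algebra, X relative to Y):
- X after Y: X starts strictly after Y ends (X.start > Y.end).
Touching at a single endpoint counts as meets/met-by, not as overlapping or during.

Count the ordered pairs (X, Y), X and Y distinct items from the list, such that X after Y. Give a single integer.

21

Checking all 72 ordered pairs for relation 'after'; matching pairs in alphabetical order:
(handoff, compaction): handoff after compaction ✓
(handoff, interview): handoff after interview ✓
(handoff, load_test): handoff after load_test ✓
(handoff, planning): handoff after planning ✓
(handoff, snapshot): handoff after snapshot ✓
(handoff, sync_call): handoff after sync_call ✓
(interview, compaction): interview after compaction ✓
(interview, load_test): interview after load_test ✓
(interview, planning): interview after planning ✓
(interview, snapshot): interview after snapshot ✓
(lunch, compaction): lunch after compaction ✓
(lunch, load_test): lunch after load_test ✓
(lunch, planning): lunch after planning ✓
(lunch, snapshot): lunch after snapshot ✓
(lunch, sync_call): lunch after sync_call ✓
(reindex, compaction): reindex after compaction ✓
(reindex, load_test): reindex after load_test ✓
(reindex, planning): reindex after planning ✓
(reindex, snapshot): reindex after snapshot ✓
(sync_call, compaction): sync_call after compaction ✓
(sync_call, snapshot): sync_call after snapshot ✓
Count: 21.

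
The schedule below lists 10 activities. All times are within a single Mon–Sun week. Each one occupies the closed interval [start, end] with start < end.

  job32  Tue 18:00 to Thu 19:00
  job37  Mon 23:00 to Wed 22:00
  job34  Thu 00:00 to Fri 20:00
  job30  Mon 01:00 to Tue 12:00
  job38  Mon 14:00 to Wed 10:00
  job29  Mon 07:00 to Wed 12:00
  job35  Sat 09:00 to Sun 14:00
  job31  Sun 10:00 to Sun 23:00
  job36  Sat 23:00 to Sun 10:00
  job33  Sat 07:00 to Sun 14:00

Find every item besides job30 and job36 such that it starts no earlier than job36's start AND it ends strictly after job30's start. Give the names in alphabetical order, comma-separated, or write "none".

job31

Conditions: its start is no earlier than job36's start (X.start >= Sat 23:00) AND its end is strictly after job30's start (X.end > Mon 01:00).
job29: start Mon 07:00 >= Sat 23:00? ✗; end Wed 12:00 > Mon 01:00? ✓ → no.
job31: start Sun 10:00 >= Sat 23:00? ✓; end Sun 23:00 > Mon 01:00? ✓ → yes.
job32: start Tue 18:00 >= Sat 23:00? ✗; end Thu 19:00 > Mon 01:00? ✓ → no.
job33: start Sat 07:00 >= Sat 23:00? ✗; end Sun 14:00 > Mon 01:00? ✓ → no.
job34: start Thu 00:00 >= Sat 23:00? ✗; end Fri 20:00 > Mon 01:00? ✓ → no.
job35: start Sat 09:00 >= Sat 23:00? ✗; end Sun 14:00 > Mon 01:00? ✓ → no.
job37: start Mon 23:00 >= Sat 23:00? ✗; end Wed 22:00 > Mon 01:00? ✓ → no.
job38: start Mon 14:00 >= Sat 23:00? ✗; end Wed 10:00 > Mon 01:00? ✓ → no.
Result: job31.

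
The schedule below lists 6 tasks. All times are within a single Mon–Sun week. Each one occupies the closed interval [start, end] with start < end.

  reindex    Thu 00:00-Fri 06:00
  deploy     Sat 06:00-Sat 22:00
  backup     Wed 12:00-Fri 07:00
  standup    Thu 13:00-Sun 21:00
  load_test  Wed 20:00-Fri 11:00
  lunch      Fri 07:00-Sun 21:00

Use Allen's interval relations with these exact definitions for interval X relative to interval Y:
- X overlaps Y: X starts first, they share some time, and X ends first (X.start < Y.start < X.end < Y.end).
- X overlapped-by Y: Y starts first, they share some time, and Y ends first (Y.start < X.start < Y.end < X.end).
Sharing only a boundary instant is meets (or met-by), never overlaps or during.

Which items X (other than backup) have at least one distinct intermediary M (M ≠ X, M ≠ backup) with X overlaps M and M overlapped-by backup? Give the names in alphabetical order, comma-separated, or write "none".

load_test, reindex

Target backup = [Wed 12:00, Fri 07:00].
Intermediaries M with M overlapped-by backup: load_test, standup.
Via load_test — items with X overlaps load_test: none.
Via standup — items with X overlaps standup: load_test, reindex.
Union: load_test, reindex.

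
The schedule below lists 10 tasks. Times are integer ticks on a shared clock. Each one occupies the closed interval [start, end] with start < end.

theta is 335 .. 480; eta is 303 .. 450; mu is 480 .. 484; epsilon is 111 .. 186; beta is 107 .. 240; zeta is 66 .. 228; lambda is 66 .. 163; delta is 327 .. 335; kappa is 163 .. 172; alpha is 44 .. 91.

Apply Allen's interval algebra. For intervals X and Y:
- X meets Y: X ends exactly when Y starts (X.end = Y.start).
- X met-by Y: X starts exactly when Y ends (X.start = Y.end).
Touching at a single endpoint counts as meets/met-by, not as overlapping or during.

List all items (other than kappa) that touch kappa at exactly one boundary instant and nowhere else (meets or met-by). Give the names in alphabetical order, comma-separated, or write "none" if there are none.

lambda

Target kappa = [163, 172].
alpha [44, 91] → before → no.
beta [107, 240] → contains → no.
delta [327, 335] → after → no.
epsilon [111, 186] → contains → no.
eta [303, 450] → after → no.
lambda [66, 163] → meets → yes.
mu [480, 484] → after → no.
theta [335, 480] → after → no.
zeta [66, 228] → contains → no.
Result: lambda.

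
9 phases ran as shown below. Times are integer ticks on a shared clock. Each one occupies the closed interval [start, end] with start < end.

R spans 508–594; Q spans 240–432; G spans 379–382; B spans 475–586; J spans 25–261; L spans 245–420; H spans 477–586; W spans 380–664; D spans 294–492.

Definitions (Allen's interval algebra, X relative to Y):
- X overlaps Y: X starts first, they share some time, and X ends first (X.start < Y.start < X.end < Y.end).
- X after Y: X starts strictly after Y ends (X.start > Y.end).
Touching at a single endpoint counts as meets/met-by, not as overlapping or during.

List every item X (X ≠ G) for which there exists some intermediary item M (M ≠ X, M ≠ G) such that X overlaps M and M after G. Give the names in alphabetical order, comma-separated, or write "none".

Target G = [379, 382].
Intermediaries M with M after G: B, H, R.
Via B — items with X overlaps B: D.
Via H — items with X overlaps H: D.
Via R — items with X overlaps R: B, H.
Union: B, D, H.

B, D, H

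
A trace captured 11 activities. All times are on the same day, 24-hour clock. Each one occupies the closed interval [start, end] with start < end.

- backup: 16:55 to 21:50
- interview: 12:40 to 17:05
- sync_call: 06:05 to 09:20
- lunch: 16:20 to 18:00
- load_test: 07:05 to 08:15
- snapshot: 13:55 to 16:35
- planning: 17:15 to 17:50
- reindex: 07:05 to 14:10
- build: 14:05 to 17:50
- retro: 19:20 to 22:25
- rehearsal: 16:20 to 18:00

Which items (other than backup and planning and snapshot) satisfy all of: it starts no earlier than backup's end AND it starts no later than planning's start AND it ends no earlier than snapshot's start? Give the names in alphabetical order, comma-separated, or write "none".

Conditions: its start is no earlier than backup's end (X.start >= 21:50) AND its start is no later than planning's start (X.start <= 17:15) AND its end is no earlier than snapshot's start (X.end >= 13:55).
build: start 14:05 >= 21:50? ✗; start 14:05 <= 17:15? ✓; end 17:50 >= 13:55? ✓ → no.
interview: start 12:40 >= 21:50? ✗; start 12:40 <= 17:15? ✓; end 17:05 >= 13:55? ✓ → no.
load_test: start 07:05 >= 21:50? ✗; start 07:05 <= 17:15? ✓; end 08:15 >= 13:55? ✗ → no.
lunch: start 16:20 >= 21:50? ✗; start 16:20 <= 17:15? ✓; end 18:00 >= 13:55? ✓ → no.
rehearsal: start 16:20 >= 21:50? ✗; start 16:20 <= 17:15? ✓; end 18:00 >= 13:55? ✓ → no.
reindex: start 07:05 >= 21:50? ✗; start 07:05 <= 17:15? ✓; end 14:10 >= 13:55? ✓ → no.
retro: start 19:20 >= 21:50? ✗; start 19:20 <= 17:15? ✗; end 22:25 >= 13:55? ✓ → no.
sync_call: start 06:05 >= 21:50? ✗; start 06:05 <= 17:15? ✓; end 09:20 >= 13:55? ✗ → no.
Result: none.

none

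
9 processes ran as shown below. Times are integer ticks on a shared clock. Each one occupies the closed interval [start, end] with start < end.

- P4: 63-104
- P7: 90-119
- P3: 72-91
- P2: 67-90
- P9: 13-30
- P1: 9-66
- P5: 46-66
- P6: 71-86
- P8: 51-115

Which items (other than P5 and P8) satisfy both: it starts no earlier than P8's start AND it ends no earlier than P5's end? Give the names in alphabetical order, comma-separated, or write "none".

P2, P3, P4, P6, P7

Conditions: its start is no earlier than P8's start (X.start >= 51) AND its end is no earlier than P5's end (X.end >= 66).
P1: start 9 >= 51? ✗; end 66 >= 66? ✓ → no.
P2: start 67 >= 51? ✓; end 90 >= 66? ✓ → yes.
P3: start 72 >= 51? ✓; end 91 >= 66? ✓ → yes.
P4: start 63 >= 51? ✓; end 104 >= 66? ✓ → yes.
P6: start 71 >= 51? ✓; end 86 >= 66? ✓ → yes.
P7: start 90 >= 51? ✓; end 119 >= 66? ✓ → yes.
P9: start 13 >= 51? ✗; end 30 >= 66? ✗ → no.
Result: P2, P3, P4, P6, P7.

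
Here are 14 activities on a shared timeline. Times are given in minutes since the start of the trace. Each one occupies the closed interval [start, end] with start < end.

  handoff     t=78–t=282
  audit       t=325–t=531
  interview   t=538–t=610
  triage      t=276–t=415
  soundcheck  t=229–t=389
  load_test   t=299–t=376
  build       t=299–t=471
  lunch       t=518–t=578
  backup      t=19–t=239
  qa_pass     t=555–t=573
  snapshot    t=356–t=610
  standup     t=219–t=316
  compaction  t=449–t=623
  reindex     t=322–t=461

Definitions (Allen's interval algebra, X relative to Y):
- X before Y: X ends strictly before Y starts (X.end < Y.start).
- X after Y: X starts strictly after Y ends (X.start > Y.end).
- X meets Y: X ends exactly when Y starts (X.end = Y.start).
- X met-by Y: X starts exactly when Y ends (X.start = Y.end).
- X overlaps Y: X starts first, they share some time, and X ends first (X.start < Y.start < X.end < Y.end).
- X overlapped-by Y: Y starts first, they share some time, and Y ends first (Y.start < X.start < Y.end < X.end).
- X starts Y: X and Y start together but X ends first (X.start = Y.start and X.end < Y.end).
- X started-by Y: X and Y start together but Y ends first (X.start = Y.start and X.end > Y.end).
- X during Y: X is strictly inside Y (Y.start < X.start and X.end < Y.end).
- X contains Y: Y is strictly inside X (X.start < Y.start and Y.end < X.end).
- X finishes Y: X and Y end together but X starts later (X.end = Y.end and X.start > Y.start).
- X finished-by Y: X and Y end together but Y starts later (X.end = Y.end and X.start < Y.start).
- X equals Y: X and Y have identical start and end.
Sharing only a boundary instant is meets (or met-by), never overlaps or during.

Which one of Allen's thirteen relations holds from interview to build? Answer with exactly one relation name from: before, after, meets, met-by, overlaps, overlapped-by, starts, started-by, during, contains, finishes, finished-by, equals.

after

interview = [t=538, t=610]; build = [t=299, t=471].
Compare endpoints: interview.start > build.start, interview.start > build.end, interview.end > build.start, interview.end > build.end.
That pattern is 'after'.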